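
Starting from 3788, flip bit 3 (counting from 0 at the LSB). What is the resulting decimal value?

3780

x = 111011001100
bit 3 is currently 1; toggle it via x ^ (1 << 3) = x ^ 8
→ 111011000100 = 3780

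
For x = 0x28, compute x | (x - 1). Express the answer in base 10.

47

x = 101000 = 40
x - 1 = 100111
OR    = 101111 = 47
(x | (x - 1) sets all bits below the lowest set bit.)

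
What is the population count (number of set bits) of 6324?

6

6324 = 1100010110100
Count the 1s: 1 + 1 + 1 + 1 + 1 + 1 = 6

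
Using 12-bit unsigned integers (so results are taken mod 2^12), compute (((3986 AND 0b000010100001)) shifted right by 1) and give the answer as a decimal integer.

3986 = 111110010010
0b000010100001 = 000010100001
→ AND → 000010000000 = 128
→ shifted right by 1 → 000001000000 = 64

64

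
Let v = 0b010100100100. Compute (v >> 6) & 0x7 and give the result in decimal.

4

v = 010100100100
Shift right by 6: 010100
Mask low 3 bits: 100 = 4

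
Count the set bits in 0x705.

5

0x705 = 11100000101
Count the 1s: 1 + 1 + 1 + 1 + 1 = 5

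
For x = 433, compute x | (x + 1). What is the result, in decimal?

x = 110110001 = 433
x + 1 = 110110010
OR    = 110110011 = 435
(x | (x + 1) sets the lowest cleared bit.)

435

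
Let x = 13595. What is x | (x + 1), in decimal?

x = 11010100011011 = 13595
x + 1 = 11010100011100
OR    = 11010100011111 = 13599
(x | (x + 1) sets the lowest cleared bit.)

13599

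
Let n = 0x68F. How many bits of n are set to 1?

0x68F = 11010001111
Count the 1s: 1 + 1 + 1 + 1 + 1 + 1 + 1 = 7

7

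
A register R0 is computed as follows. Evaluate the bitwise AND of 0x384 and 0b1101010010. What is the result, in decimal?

768

0x384 = 1110000100
b = 1101010010
AND → 1100000000 = 768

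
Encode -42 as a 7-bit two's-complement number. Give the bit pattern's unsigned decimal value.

42 in 7 bits: 0101010
Invert: 1010101
Add 1:  1010110 = 86
(Check: 2^7 - 42 = 128 - 42 = 86.)

86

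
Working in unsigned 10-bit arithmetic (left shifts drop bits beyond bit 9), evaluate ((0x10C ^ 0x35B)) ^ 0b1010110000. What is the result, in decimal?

231

0x10C = 0100001100
0x35B = 1101011011
→ ^ → 1001010111 = 599
0b1010110000 = 1010110000
→ ^ → 0011100111 = 231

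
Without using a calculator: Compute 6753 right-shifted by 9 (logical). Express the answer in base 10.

6753 = 1101001100001
shift right by 9 → 0000000001101 = 13
(equivalently, floor(6753 / 512))

13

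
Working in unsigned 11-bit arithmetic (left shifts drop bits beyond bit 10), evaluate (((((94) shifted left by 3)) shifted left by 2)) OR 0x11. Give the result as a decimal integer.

94 = 00001011110
→ shifted left by 3 (mod 2^11) → 01011110000 = 752
→ shifted left by 2 (mod 2^11) → 01111000000 = 960
0x11 = 00000010001
→ OR → 01111010001 = 977

977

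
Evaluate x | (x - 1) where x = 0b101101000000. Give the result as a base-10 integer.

2943

x = 101101000000 = 2880
x - 1 = 101100111111
OR    = 101101111111 = 2943
(x | (x - 1) sets all bits below the lowest set bit.)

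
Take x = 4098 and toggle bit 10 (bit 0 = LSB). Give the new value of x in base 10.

x = 1000000000010
bit 10 is currently 0; toggle it via x ^ (1 << 10) = x ^ 1024
→ 1010000000010 = 5122

5122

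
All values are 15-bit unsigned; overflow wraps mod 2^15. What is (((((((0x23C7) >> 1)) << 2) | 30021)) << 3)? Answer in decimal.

15976

0x23C7 = 010001111000111
→ >> 1 → 001000111100011 = 4579
→ << 2 (mod 2^15) → 100011110001100 = 18316
30021 = 111010101000101
→ | → 111011111001101 = 30669
→ << 3 (mod 2^15) → 011111001101000 = 15976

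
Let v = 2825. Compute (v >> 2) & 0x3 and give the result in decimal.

2

v = 000101100001001
Shift right by 2: 0001011000010
Mask low 2 bits: 10 = 2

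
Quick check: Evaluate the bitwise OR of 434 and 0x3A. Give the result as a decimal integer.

434 = 110110010
0x3A = 000111010
 OR → 110111010 = 442

442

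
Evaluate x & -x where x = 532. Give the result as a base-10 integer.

4

x = 1000010100 = 532
-x (two's complement) = …0111101100
AND   = 0000000100 = 4
(x & -x isolates the lowest set bit of x.)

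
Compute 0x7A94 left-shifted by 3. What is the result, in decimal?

251040

0x7A94 = 000111101010010100
shift left by 3 → 111101010010100000 = 251040
(equivalently, 31380 × 2^3 = 31380 × 8)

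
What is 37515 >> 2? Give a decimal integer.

37515 = 1001001010001011
shift right by 2 → 0010010010100010 = 9378
(equivalently, floor(37515 / 4))

9378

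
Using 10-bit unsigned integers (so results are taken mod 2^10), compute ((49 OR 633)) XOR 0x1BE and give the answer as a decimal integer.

967

49 = 0000110001
633 = 1001111001
→ OR → 1001111001 = 633
0x1BE = 0110111110
→ XOR → 1111000111 = 967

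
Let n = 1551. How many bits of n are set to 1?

1551 = 11000001111
Count the 1s: 1 + 1 + 1 + 1 + 1 + 1 = 6

6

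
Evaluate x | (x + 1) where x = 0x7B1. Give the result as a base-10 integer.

1971

x = 11110110001 = 1969
x + 1 = 11110110010
OR    = 11110110011 = 1971
(x | (x + 1) sets the lowest cleared bit.)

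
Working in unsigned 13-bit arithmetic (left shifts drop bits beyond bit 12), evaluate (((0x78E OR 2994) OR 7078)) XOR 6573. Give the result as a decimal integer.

1555

0x78E = 0011110001110
2994 = 0101110110010
→ OR → 0111110111110 = 4030
7078 = 1101110100110
→ OR → 1111110111110 = 8126
6573 = 1100110101101
→ XOR → 0011000010011 = 1555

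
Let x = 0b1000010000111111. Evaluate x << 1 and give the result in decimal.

x = 01000010000111111
shift left by 1 → 10000100001111110 = 67710
(equivalently, 33855 × 2^1 = 33855 × 2)

67710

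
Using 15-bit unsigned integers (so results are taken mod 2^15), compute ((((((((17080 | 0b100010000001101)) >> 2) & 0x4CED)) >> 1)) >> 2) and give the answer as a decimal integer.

17080 = 100001010111000
0b100010000001101 = 100010000001101
→ | → 100011010111101 = 18109
→ >> 2 → 001000110101111 = 4527
0x4CED = 100110011101101
→ & → 000000010101101 = 173
→ >> 1 → 000000001010110 = 86
→ >> 2 → 000000000010101 = 21

21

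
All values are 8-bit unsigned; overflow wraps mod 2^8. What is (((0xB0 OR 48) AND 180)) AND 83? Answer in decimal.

0xB0 = 10110000
48 = 00110000
→ OR → 10110000 = 176
180 = 10110100
→ AND → 10110000 = 176
83 = 01010011
→ AND → 00010000 = 16

16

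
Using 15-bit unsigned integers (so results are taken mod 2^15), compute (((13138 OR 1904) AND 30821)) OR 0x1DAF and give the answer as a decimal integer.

13138 = 011001101010010
1904 = 000011101110000
→ OR → 011011101110010 = 14194
30821 = 111100001100101
→ AND → 011000001100000 = 12384
0x1DAF = 001110110101111
→ OR → 011110111101111 = 15855

15855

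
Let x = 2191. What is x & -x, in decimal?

1

x = 100010001111 = 2191
-x (two's complement) = …011101110001
AND   = 000000000001 = 1
(x & -x isolates the lowest set bit of x.)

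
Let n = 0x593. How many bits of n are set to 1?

6

0x593 = 10110010011
Count the 1s: 1 + 1 + 1 + 1 + 1 + 1 = 6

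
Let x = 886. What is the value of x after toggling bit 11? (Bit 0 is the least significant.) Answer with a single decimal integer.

2934

x = 0001101110110
bit 11 is currently 0; toggle it via x ^ (1 << 11) = x ^ 2048
→ 0101101110110 = 2934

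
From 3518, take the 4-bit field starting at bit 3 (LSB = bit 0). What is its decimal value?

v = 110110111110
Shift right by 3: 110110111
Mask low 4 bits: 0111 = 7

7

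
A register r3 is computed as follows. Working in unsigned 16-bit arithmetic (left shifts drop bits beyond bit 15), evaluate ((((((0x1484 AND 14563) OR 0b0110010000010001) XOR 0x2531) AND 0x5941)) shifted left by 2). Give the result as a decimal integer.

0x1484 = 0001010010000100
14563 = 0011100011100011
→ AND → 0001000010000000 = 4224
0b0110010000010001 = 0110010000010001
→ OR → 0111010010010001 = 29841
0x2531 = 0010010100110001
→ XOR → 0101000110100000 = 20896
0x5941 = 0101100101000001
→ AND → 0101000100000000 = 20736
→ shifted left by 2 (mod 2^16) → 0100010000000000 = 17408

17408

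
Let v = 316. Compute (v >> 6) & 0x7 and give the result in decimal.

v = 00100111100
Shift right by 6: 00100
Mask low 3 bits: 100 = 4

4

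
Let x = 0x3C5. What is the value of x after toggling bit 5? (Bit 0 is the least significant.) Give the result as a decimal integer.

x = 01111000101
bit 5 is currently 0; toggle it via x ^ (1 << 5) = x ^ 32
→ 01111100101 = 997

997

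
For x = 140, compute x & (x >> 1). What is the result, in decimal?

x = 10001100 = 140
x>>1 = 01000110
AND  = 00000100 = 4
(x & (x >> 1) has a 1 wherever x has two consecutive 1 bits.)

4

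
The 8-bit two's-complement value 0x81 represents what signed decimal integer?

pattern = 10000001 (MSB is 1 ⇒ negative)
Invert: 01111110, add 1 → 01111111 = 127, so the value is -127.
(Equivalently: 129 - 2^8 = 129 - 256 = -127.)

-127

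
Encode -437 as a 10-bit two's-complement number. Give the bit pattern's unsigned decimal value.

587

437 in 10 bits: 0110110101
Invert: 1001001010
Add 1:  1001001011 = 587
(Check: 2^10 - 437 = 1024 - 437 = 587.)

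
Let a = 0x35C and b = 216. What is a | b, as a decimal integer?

988

0x35C = 1101011100
216 = 0011011000
 OR → 1111011100 = 988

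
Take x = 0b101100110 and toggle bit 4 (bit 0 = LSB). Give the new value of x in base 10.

x = 101100110
bit 4 is currently 0; toggle it via x ^ (1 << 4) = x ^ 16
→ 101110110 = 374

374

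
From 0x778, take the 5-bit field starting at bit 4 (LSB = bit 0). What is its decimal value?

v = 11101111000
Shift right by 4: 1110111
Mask low 5 bits: 10111 = 23

23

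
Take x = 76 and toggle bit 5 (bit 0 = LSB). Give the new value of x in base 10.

x = 01001100
bit 5 is currently 0; toggle it via x ^ (1 << 5) = x ^ 32
→ 01101100 = 108

108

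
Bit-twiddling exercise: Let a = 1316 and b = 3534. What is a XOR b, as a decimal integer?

1316 = 010100100100
3534 = 110111001110
XOR → 100011101010 = 2282

2282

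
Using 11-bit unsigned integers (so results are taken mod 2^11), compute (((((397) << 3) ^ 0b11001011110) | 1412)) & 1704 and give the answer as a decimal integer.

397 = 00110001101
→ << 3 (mod 2^11) → 10001101000 = 1128
0b11001011110 = 11001011110
→ ^ → 01000110110 = 566
1412 = 10110000100
→ | → 11110110110 = 1974
1704 = 11010101000
→ & → 11010100000 = 1696

1696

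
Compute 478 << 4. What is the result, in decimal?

7648

478 = 0000111011110
shift left by 4 → 1110111100000 = 7648
(equivalently, 478 × 2^4 = 478 × 16)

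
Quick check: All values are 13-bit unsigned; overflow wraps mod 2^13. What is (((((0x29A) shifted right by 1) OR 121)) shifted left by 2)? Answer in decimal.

0x29A = 0001010011010
→ shifted right by 1 → 0000101001101 = 333
121 = 0000001111001
→ OR → 0000101111101 = 381
→ shifted left by 2 (mod 2^13) → 0010111110100 = 1524

1524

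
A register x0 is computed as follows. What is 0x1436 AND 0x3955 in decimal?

0x1436 = 01010000110110
0x3955 = 11100101010101
AND → 01000000010100 = 4116

4116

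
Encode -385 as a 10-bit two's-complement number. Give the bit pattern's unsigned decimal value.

385 in 10 bits: 0110000001
Invert: 1001111110
Add 1:  1001111111 = 639
(Check: 2^10 - 385 = 1024 - 385 = 639.)

639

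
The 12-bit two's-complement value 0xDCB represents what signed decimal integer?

pattern = 110111001011 (MSB is 1 ⇒ negative)
Invert: 001000110100, add 1 → 001000110101 = 565, so the value is -565.
(Equivalently: 3531 - 2^12 = 3531 - 4096 = -565.)

-565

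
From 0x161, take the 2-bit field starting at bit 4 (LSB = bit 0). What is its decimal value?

v = 101100001
Shift right by 4: 10110
Mask low 2 bits: 10 = 2

2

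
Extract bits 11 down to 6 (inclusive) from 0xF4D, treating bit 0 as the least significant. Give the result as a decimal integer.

61

v = 111101001101
Shift right by 6: 111101
Mask low 6 bits: 111101 = 61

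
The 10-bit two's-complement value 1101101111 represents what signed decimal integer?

pattern = 1101101111 (MSB is 1 ⇒ negative)
Invert: 0010010000, add 1 → 0010010001 = 145, so the value is -145.
(Equivalently: 879 - 2^10 = 879 - 1024 = -145.)

-145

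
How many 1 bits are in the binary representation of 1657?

1657 = 11001111001
Count the 1s: 1 + 1 + 1 + 1 + 1 + 1 + 1 = 7

7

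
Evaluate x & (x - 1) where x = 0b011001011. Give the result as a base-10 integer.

x = 11001011 = 203
x - 1 = 11001010
AND   = 11001010 = 202
(x & (x - 1) clears the lowest set bit of x.)

202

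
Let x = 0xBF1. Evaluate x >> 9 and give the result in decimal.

5

0xBF1 = 101111110001
shift right by 9 → 000000000101 = 5
(equivalently, floor(3057 / 512))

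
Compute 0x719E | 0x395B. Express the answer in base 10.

31199

0x719E = 111000110011110
0x395B = 011100101011011
 OR → 111100111011111 = 31199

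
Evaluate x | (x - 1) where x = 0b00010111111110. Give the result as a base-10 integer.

x = 10111111110 = 1534
x - 1 = 10111111101
OR    = 10111111111 = 1535
(x | (x - 1) sets all bits below the lowest set bit.)

1535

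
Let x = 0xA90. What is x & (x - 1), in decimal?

x = 101010010000 = 2704
x - 1 = 101010001111
AND   = 101010000000 = 2688
(x & (x - 1) clears the lowest set bit of x.)

2688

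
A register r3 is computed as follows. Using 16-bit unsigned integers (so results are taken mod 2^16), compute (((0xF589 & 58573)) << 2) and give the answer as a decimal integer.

37412

0xF589 = 1111010110001001
58573 = 1110010011001101
→ & → 1110010010001001 = 58505
→ << 2 (mod 2^16) → 1001001000100100 = 37412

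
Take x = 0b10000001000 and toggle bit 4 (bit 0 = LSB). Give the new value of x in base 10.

x = 10000001000
bit 4 is currently 0; toggle it via x ^ (1 << 4) = x ^ 16
→ 10000011000 = 1048

1048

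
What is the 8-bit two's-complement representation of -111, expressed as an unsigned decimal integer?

145

111 in 8 bits: 01101111
Invert: 10010000
Add 1:  10010001 = 145
(Check: 2^8 - 111 = 256 - 111 = 145.)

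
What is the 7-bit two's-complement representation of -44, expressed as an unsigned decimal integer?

84

44 in 7 bits: 0101100
Invert: 1010011
Add 1:  1010100 = 84
(Check: 2^7 - 44 = 128 - 44 = 84.)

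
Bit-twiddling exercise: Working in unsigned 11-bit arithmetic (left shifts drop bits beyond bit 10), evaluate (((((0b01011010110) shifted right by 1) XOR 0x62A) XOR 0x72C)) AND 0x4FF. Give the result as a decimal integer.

0b01011010110 = 01011010110
→ shifted right by 1 → 00101101011 = 363
0x62A = 11000101010
→ XOR → 11101000001 = 1857
0x72C = 11100101100
→ XOR → 00001101101 = 109
0x4FF = 10011111111
→ AND → 00001101101 = 109

109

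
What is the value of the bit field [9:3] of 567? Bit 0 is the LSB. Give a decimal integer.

v = 01000110111
Shift right by 3: 01000110
Mask low 7 bits: 1000110 = 70

70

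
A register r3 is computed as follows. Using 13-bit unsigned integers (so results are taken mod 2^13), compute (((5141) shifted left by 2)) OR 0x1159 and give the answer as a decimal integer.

5141 = 1010000010101
→ shifted left by 2 (mod 2^13) → 1000001010100 = 4180
0x1159 = 1000101011001
→ OR → 1000101011101 = 4445

4445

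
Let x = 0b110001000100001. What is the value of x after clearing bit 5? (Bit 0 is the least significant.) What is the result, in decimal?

25089

x = 110001000100001
bit 5 is currently 1; clear it via x & ~(1 << 5) = x & ~32
→ 110001000000001 = 25089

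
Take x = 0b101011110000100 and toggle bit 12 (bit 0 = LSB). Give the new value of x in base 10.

18308

x = 101011110000100
bit 12 is currently 1; toggle it via x ^ (1 << 12) = x ^ 4096
→ 100011110000100 = 18308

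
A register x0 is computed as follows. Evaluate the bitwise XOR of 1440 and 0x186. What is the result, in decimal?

1062

1440 = 10110100000
0x186 = 00110000110
XOR → 10000100110 = 1062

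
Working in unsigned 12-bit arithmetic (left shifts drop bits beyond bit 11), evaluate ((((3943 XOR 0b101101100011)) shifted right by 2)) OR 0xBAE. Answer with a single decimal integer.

3943 = 111101100111
0b101101100011 = 101101100011
→ XOR → 010000000100 = 1028
→ shifted right by 2 → 000100000001 = 257
0xBAE = 101110101110
→ OR → 101110101111 = 2991

2991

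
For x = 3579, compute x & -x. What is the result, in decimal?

x = 110111111011 = 3579
-x (two's complement) = …001000000101
AND   = 000000000001 = 1
(x & -x isolates the lowest set bit of x.)

1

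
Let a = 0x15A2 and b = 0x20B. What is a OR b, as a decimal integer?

6059

0x15A2 = 1010110100010
0x20B = 0001000001011
 OR → 1011110101011 = 6059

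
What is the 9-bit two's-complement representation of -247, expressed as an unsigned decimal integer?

247 in 9 bits: 011110111
Invert: 100001000
Add 1:  100001001 = 265
(Check: 2^9 - 247 = 512 - 247 = 265.)

265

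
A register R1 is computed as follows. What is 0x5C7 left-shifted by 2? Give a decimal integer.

5916

0x5C7 = 0010111000111
shift left by 2 → 1011100011100 = 5916
(equivalently, 1479 × 2^2 = 1479 × 4)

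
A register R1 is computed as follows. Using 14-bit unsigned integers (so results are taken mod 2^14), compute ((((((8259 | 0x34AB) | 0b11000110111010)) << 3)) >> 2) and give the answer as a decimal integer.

8259 = 10000001000011
0x34AB = 11010010101011
→ | → 11010011101011 = 13547
0b11000110111010 = 11000110111010
→ | → 11010111111011 = 13819
→ << 3 (mod 2^14) → 10111111011000 = 12248
→ >> 2 → 00101111110110 = 3062

3062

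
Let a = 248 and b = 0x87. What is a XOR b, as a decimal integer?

127

248 = 11111000
0x87 = 10000111
XOR → 01111111 = 127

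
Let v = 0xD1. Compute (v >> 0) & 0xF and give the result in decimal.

v = 00011010001
Shift right by 0: 00011010001
Mask low 4 bits: 0001 = 1

1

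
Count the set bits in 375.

7

375 = 101110111
Count the 1s: 1 + 1 + 1 + 1 + 1 + 1 + 1 = 7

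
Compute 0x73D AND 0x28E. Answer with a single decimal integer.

0x73D = 11100111101
0x28E = 01010001110
AND → 01000001100 = 524

524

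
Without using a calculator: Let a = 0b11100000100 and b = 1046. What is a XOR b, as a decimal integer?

786

a = 11100000100
1046 = 10000010110
XOR → 01100010010 = 786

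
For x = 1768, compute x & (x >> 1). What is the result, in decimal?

x = 11011101000 = 1768
x>>1 = 01101110100
AND  = 01001100000 = 608
(x & (x >> 1) has a 1 wherever x has two consecutive 1 bits.)

608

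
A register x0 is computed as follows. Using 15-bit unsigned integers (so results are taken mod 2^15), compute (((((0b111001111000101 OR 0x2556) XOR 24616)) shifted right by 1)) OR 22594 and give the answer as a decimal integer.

23551

0b111001111000101 = 111001111000101
0x2556 = 010010101010110
→ OR → 111011111010111 = 30679
24616 = 110000000101000
→ XOR → 001011111111111 = 6143
→ shifted right by 1 → 000101111111111 = 3071
22594 = 101100001000010
→ OR → 101101111111111 = 23551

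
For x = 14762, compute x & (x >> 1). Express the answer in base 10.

x = 11100110101010 = 14762
x>>1 = 01110011010101
AND  = 01100010000000 = 6272
(x & (x >> 1) has a 1 wherever x has two consecutive 1 bits.)

6272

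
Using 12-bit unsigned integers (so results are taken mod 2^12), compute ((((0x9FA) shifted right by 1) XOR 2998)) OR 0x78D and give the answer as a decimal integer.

0x9FA = 100111111010
→ shifted right by 1 → 010011111101 = 1277
2998 = 101110110110
→ XOR → 111101001011 = 3915
0x78D = 011110001101
→ OR → 111111001111 = 4047

4047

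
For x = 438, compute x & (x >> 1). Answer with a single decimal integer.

146

x = 110110110 = 438
x>>1 = 011011011
AND  = 010010010 = 146
(x & (x >> 1) has a 1 wherever x has two consecutive 1 bits.)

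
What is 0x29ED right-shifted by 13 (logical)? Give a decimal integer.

1

0x29ED = 10100111101101
shift right by 13 → 00000000000001 = 1
(equivalently, floor(10733 / 8192))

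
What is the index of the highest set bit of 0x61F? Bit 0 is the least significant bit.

10

0x61F = 11000011111
The topmost 1 is at position 10 (since 2^10 = 1024 ≤ 1567 < 2048).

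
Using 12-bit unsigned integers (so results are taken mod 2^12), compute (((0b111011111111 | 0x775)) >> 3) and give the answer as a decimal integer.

0b111011111111 = 111011111111
0x775 = 011101110101
→ | → 111111111111 = 4095
→ >> 3 → 000111111111 = 511

511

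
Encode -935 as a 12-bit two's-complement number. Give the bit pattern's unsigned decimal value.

3161

935 in 12 bits: 001110100111
Invert: 110001011000
Add 1:  110001011001 = 3161
(Check: 2^12 - 935 = 4096 - 935 = 3161.)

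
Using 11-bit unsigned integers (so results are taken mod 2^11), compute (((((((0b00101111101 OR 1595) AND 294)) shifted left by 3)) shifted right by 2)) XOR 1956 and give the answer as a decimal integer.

0b00101111101 = 00101111101
1595 = 11000111011
→ OR → 11101111111 = 1919
294 = 00100100110
→ AND → 00100100110 = 294
→ shifted left by 3 (mod 2^11) → 00100110000 = 304
→ shifted right by 2 → 00001001100 = 76
1956 = 11110100100
→ XOR → 11111101000 = 2024

2024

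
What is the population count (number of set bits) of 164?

164 = 10100100
Count the 1s: 1 + 1 + 1 = 3

3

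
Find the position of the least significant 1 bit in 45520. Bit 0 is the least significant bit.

4

45520 = 1011000111010000
Trailing zeros: 4, so the lowest set bit is bit 4 (value 16).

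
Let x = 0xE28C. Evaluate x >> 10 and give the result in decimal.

0xE28C = 1110001010001100
shift right by 10 → 0000000000111000 = 56
(equivalently, floor(57996 / 1024))

56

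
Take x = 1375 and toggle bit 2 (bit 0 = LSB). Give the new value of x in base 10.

1371

x = 10101011111
bit 2 is currently 1; toggle it via x ^ (1 << 2) = x ^ 4
→ 10101011011 = 1371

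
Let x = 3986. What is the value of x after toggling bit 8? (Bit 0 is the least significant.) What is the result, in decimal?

3730

x = 111110010010
bit 8 is currently 1; toggle it via x ^ (1 << 8) = x ^ 256
→ 111010010010 = 3730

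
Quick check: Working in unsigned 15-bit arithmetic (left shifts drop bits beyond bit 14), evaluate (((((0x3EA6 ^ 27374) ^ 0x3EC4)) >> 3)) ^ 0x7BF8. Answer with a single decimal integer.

0x3EA6 = 011111010100110
27374 = 110101011101110
→ ^ → 101010001001000 = 21576
0x3EC4 = 011111011000100
→ ^ → 110101010001100 = 27276
→ >> 3 → 000110101010001 = 3409
0x7BF8 = 111101111111000
→ ^ → 111011010101001 = 30377

30377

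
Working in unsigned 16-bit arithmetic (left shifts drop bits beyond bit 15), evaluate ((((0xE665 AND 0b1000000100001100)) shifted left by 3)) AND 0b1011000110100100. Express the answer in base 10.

0xE665 = 1110011001100101
0b1000000100001100 = 1000000100001100
→ AND → 1000000000000100 = 32772
→ shifted left by 3 (mod 2^16) → 0000000000100000 = 32
0b1011000110100100 = 1011000110100100
→ AND → 0000000000100000 = 32

32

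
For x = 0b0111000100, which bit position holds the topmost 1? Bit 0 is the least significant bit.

8

0b0111000100 = 111000100
The topmost 1 is at position 8 (since 2^8 = 256 ≤ 452 < 512).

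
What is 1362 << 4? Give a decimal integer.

21792

1362 = 000010101010010
shift left by 4 → 101010100100000 = 21792
(equivalently, 1362 × 2^4 = 1362 × 16)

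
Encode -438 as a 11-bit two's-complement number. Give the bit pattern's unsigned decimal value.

438 in 11 bits: 00110110110
Invert: 11001001001
Add 1:  11001001010 = 1610
(Check: 2^11 - 438 = 2048 - 438 = 1610.)

1610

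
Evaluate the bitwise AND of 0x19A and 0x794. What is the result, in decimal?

400

0x19A = 00110011010
0x794 = 11110010100
AND → 00110010000 = 400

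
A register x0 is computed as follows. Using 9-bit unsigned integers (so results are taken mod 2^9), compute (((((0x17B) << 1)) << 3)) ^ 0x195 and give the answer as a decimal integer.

0x17B = 101111011
→ << 1 (mod 2^9) → 011110110 = 246
→ << 3 (mod 2^9) → 110110000 = 432
0x195 = 110010101
→ ^ → 000100101 = 37

37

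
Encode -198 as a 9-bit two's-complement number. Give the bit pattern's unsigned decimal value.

198 in 9 bits: 011000110
Invert: 100111001
Add 1:  100111010 = 314
(Check: 2^9 - 198 = 512 - 198 = 314.)

314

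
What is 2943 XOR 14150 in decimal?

2943 = 00101101111111
14150 = 11011101000110
XOR → 11110000111001 = 15417

15417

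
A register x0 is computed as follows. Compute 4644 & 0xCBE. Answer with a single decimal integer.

36

4644 = 1001000100100
0xCBE = 0110010111110
AND → 0000000100100 = 36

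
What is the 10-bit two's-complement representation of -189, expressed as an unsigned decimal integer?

189 in 10 bits: 0010111101
Invert: 1101000010
Add 1:  1101000011 = 835
(Check: 2^10 - 189 = 1024 - 189 = 835.)

835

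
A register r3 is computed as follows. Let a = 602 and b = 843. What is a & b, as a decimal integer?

602 = 1001011010
843 = 1101001011
AND → 1001001010 = 586

586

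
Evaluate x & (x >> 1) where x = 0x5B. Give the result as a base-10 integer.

9

x = 1011011 = 91
x>>1 = 0101101
AND  = 0001001 = 9
(x & (x >> 1) has a 1 wherever x has two consecutive 1 bits.)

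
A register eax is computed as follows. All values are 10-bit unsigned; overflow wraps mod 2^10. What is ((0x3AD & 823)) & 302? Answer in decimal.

0x3AD = 1110101101
823 = 1100110111
→ & → 1100100101 = 805
302 = 0100101110
→ & → 0100100100 = 292

292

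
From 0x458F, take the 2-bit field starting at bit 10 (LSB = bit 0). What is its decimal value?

v = 0100010110001111
Shift right by 10: 010001
Mask low 2 bits: 01 = 1

1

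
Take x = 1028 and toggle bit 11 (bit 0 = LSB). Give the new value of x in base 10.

3076

x = 0010000000100
bit 11 is currently 0; toggle it via x ^ (1 << 11) = x ^ 2048
→ 0110000000100 = 3076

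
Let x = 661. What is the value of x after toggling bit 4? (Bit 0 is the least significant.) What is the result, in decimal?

645

x = 1010010101
bit 4 is currently 1; toggle it via x ^ (1 << 4) = x ^ 16
→ 1010000101 = 645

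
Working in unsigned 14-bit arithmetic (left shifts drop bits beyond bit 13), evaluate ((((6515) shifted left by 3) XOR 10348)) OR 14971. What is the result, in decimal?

6515 = 01100101110011
→ shifted left by 3 (mod 2^14) → 00101110011000 = 2968
10348 = 10100001101100
→ XOR → 10001111110100 = 9204
14971 = 11101001111011
→ OR → 11101111111111 = 15359

15359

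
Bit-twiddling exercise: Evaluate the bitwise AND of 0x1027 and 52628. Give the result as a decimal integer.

0x1027 = 0001000000100111
52628 = 1100110110010100
AND → 0000000000000100 = 4

4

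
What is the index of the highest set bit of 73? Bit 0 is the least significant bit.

73 = 1001001
The topmost 1 is at position 6 (since 2^6 = 64 ≤ 73 < 128).

6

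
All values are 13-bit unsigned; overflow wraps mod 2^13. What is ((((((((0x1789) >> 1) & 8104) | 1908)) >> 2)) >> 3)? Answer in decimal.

0x1789 = 1011110001001
→ >> 1 → 0101111000100 = 3012
8104 = 1111110101000
→ & → 0101110000000 = 2944
1908 = 0011101110100
→ | → 0111111110100 = 4084
→ >> 2 → 0001111111101 = 1021
→ >> 3 → 0000001111111 = 127

127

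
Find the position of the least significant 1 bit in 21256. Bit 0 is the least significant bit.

3

21256 = 101001100001000
Trailing zeros: 3, so the lowest set bit is bit 3 (value 8).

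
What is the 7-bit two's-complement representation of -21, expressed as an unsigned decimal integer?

107

21 in 7 bits: 0010101
Invert: 1101010
Add 1:  1101011 = 107
(Check: 2^7 - 21 = 128 - 21 = 107.)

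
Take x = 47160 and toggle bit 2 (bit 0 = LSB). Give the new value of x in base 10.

47164

x = 1011100000111000
bit 2 is currently 0; toggle it via x ^ (1 << 2) = x ^ 4
→ 1011100000111100 = 47164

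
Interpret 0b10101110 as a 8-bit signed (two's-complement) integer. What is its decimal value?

pattern = 10101110 (MSB is 1 ⇒ negative)
Invert: 01010001, add 1 → 01010010 = 82, so the value is -82.
(Equivalently: 174 - 2^8 = 174 - 256 = -82.)

-82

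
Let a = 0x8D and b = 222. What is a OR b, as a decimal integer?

0x8D = 10001101
222 = 11011110
 OR → 11011111 = 223

223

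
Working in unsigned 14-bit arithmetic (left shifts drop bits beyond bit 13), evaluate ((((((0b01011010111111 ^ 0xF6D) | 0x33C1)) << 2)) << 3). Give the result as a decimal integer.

14944

0b01011010111111 = 01011010111111
0xF6D = 00111101101101
→ ^ → 01100111010010 = 6610
0x33C1 = 11001111000001
→ | → 11101111010011 = 15315
→ << 2 (mod 2^14) → 10111101001100 = 12108
→ << 3 (mod 2^14) → 11101001100000 = 14944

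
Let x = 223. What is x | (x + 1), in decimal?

255

x = 11011111 = 223
x + 1 = 11100000
OR    = 11111111 = 255
(x | (x + 1) sets the lowest cleared bit.)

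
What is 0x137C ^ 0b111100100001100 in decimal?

27248

0x137C = 001001101111100
b = 111100100001100
XOR → 110101001110000 = 27248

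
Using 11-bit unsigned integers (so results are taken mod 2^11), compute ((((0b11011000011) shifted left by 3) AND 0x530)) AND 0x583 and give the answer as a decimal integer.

1024

0b11011000011 = 11011000011
→ shifted left by 3 (mod 2^11) → 11000011000 = 1560
0x530 = 10100110000
→ AND → 10000010000 = 1040
0x583 = 10110000011
→ AND → 10000000000 = 1024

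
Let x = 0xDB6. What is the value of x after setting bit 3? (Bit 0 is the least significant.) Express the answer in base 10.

3518

x = 00110110110110
bit 3 is currently 0; set it via x | (1 << 3) = x | 8
→ 00110110111110 = 3518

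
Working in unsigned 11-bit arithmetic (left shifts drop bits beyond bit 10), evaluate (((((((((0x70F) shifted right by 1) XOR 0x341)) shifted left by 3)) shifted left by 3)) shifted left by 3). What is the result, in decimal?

1024

0x70F = 11100001111
→ shifted right by 1 → 01110000111 = 903
0x341 = 01101000001
→ XOR → 00011000110 = 198
→ shifted left by 3 (mod 2^11) → 11000110000 = 1584
→ shifted left by 3 (mod 2^11) → 00110000000 = 384
→ shifted left by 3 (mod 2^11) → 10000000000 = 1024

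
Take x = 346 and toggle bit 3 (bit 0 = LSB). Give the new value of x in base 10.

338

x = 101011010
bit 3 is currently 1; toggle it via x ^ (1 << 3) = x ^ 8
→ 101010010 = 338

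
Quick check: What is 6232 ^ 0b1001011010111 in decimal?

6232 = 1100001011000
b = 1001011010111
XOR → 0101010001111 = 2703

2703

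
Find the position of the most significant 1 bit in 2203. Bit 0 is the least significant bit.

2203 = 100010011011
The topmost 1 is at position 11 (since 2^11 = 2048 ≤ 2203 < 4096).

11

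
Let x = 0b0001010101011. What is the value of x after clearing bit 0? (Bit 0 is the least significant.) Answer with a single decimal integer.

682

x = 0001010101011
bit 0 is currently 1; clear it via x & ~(1 << 0) = x & ~1
→ 0001010101010 = 682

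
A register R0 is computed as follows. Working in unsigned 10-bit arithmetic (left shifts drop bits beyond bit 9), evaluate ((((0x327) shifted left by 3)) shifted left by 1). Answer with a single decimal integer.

0x327 = 1100100111
→ shifted left by 3 (mod 2^10) → 0100111000 = 312
→ shifted left by 1 (mod 2^10) → 1001110000 = 624

624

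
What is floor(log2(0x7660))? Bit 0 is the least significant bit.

0x7660 = 111011001100000
The topmost 1 is at position 14 (since 2^14 = 16384 ≤ 30304 < 32768).

14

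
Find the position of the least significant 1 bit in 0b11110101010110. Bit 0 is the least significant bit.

1

0b11110101010110 = 11110101010110
Trailing zeros: 1, so the lowest set bit is bit 1 (value 2).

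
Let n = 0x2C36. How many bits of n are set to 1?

0x2C36 = 10110000110110
Count the 1s: 1 + 1 + 1 + 1 + 1 + 1 + 1 = 7

7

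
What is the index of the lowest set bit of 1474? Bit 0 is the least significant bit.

1

1474 = 10111000010
Trailing zeros: 1, so the lowest set bit is bit 1 (value 2).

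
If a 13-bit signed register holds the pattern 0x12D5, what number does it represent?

-3371

pattern = 1001011010101 (MSB is 1 ⇒ negative)
Invert: 0110100101010, add 1 → 0110100101011 = 3371, so the value is -3371.
(Equivalently: 4821 - 2^13 = 4821 - 8192 = -3371.)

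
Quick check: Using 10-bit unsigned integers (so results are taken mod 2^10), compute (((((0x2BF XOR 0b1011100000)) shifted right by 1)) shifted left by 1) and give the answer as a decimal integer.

0x2BF = 1010111111
0b1011100000 = 1011100000
→ XOR → 0001011111 = 95
→ shifted right by 1 → 0000101111 = 47
→ shifted left by 1 (mod 2^10) → 0001011110 = 94

94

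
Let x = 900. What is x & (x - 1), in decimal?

896

x = 1110000100 = 900
x - 1 = 1110000011
AND   = 1110000000 = 896
(x & (x - 1) clears the lowest set bit of x.)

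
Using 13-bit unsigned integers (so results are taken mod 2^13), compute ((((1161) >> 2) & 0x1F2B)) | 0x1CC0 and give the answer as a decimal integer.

1161 = 0010010001001
→ >> 2 → 0000100100010 = 290
0x1F2B = 1111100101011
→ & → 0000100100010 = 290
0x1CC0 = 1110011000000
→ | → 1110111100010 = 7650

7650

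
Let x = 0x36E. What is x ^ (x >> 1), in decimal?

x = 1101101110 = 878
x>>1 = 0110110111
XOR  = 1011011001 = 729
(x ^ (x >> 1) gives the standard binary-reflected Gray code of x.)

729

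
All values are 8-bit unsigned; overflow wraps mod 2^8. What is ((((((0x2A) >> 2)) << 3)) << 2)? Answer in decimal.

64

0x2A = 00101010
→ >> 2 → 00001010 = 10
→ << 3 (mod 2^8) → 01010000 = 80
→ << 2 (mod 2^8) → 01000000 = 64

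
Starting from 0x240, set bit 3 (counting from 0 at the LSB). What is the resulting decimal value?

584

x = 1001000000
bit 3 is currently 0; set it via x | (1 << 3) = x | 8
→ 1001001000 = 584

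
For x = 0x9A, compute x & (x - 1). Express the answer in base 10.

152

x = 10011010 = 154
x - 1 = 10011001
AND   = 10011000 = 152
(x & (x - 1) clears the lowest set bit of x.)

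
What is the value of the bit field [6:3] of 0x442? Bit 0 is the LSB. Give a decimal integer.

8

v = 010001000010
Shift right by 3: 010001000
Mask low 4 bits: 1000 = 8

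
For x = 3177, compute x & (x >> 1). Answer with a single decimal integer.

1056

x = 110001101001 = 3177
x>>1 = 011000110100
AND  = 010000100000 = 1056
(x & (x >> 1) has a 1 wherever x has two consecutive 1 bits.)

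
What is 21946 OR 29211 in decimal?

30651

21946 = 101010110111010
29211 = 111001000011011
 OR → 111011110111011 = 30651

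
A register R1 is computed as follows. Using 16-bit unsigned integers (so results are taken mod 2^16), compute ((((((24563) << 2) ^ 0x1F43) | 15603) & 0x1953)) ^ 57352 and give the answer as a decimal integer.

24563 = 0101111111110011
→ << 2 (mod 2^16) → 0111111111001100 = 32716
0x1F43 = 0001111101000011
→ ^ → 0110000010001111 = 24719
15603 = 0011110011110011
→ | → 0111110011111111 = 31999
0x1953 = 0001100101010011
→ & → 0001100001010011 = 6227
57352 = 1110000000001000
→ ^ → 1111100001011011 = 63579

63579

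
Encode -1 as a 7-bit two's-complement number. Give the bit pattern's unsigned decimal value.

127

1 in 7 bits: 0000001
Invert: 1111110
Add 1:  1111111 = 127
(Check: 2^7 - 1 = 128 - 1 = 127.)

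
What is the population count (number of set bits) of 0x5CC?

0x5CC = 10111001100
Count the 1s: 1 + 1 + 1 + 1 + 1 + 1 = 6

6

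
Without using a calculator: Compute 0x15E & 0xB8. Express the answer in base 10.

24

0x15E = 101011110
0xB8 = 010111000
AND → 000011000 = 24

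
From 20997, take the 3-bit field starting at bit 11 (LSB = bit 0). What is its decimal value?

v = 101001000000101
Shift right by 11: 1010
Mask low 3 bits: 010 = 2

2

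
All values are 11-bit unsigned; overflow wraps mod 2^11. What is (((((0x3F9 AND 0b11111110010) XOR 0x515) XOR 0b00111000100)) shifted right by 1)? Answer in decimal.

912

0x3F9 = 01111111001
0b11111110010 = 11111110010
→ AND → 01111110000 = 1008
0x515 = 10100010101
→ XOR → 11011100101 = 1765
0b00111000100 = 00111000100
→ XOR → 11100100001 = 1825
→ shifted right by 1 → 01110010000 = 912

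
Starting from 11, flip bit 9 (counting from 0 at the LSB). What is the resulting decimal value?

x = 0000001011
bit 9 is currently 0; toggle it via x ^ (1 << 9) = x ^ 512
→ 1000001011 = 523

523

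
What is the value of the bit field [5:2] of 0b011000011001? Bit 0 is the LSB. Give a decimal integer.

v = 011000011001
Shift right by 2: 0110000110
Mask low 4 bits: 0110 = 6

6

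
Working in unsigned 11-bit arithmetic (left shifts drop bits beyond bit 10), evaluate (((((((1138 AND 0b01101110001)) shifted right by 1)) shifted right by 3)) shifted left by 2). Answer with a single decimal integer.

28

1138 = 10001110010
0b01101110001 = 01101110001
→ AND → 00001110000 = 112
→ shifted right by 1 → 00000111000 = 56
→ shifted right by 3 → 00000000111 = 7
→ shifted left by 2 (mod 2^11) → 00000011100 = 28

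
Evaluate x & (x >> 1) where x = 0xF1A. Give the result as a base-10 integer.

1800

x = 111100011010 = 3866
x>>1 = 011110001101
AND  = 011100001000 = 1800
(x & (x >> 1) has a 1 wherever x has two consecutive 1 bits.)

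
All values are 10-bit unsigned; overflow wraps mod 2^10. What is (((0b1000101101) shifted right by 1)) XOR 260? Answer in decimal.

18

0b1000101101 = 1000101101
→ shifted right by 1 → 0100010110 = 278
260 = 0100000100
→ XOR → 0000010010 = 18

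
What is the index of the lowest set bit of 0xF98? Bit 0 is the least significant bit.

3

0xF98 = 111110011000
Trailing zeros: 3, so the lowest set bit is bit 3 (value 8).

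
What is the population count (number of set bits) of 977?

977 = 1111010001
Count the 1s: 1 + 1 + 1 + 1 + 1 + 1 = 6

6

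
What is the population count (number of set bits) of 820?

820 = 1100110100
Count the 1s: 1 + 1 + 1 + 1 + 1 = 5

5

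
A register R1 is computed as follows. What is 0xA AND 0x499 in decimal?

0xA = 00000001010
0x499 = 10010011001
AND → 00000001000 = 8

8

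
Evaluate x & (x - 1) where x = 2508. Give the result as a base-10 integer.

2504

x = 100111001100 = 2508
x - 1 = 100111001011
AND   = 100111001000 = 2504
(x & (x - 1) clears the lowest set bit of x.)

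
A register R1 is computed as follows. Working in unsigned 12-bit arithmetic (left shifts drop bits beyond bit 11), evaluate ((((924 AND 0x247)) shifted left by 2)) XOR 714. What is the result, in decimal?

2778

924 = 001110011100
0x247 = 001001000111
→ AND → 001000000100 = 516
→ shifted left by 2 (mod 2^12) → 100000010000 = 2064
714 = 001011001010
→ XOR → 101011011010 = 2778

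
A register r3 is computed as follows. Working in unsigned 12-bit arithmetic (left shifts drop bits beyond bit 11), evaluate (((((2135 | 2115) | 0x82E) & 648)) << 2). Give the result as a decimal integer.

2135 = 100001010111
2115 = 100001000011
→ | → 100001010111 = 2135
0x82E = 100000101110
→ | → 100001111111 = 2175
648 = 001010001000
→ & → 000000001000 = 8
→ << 2 (mod 2^12) → 000000100000 = 32

32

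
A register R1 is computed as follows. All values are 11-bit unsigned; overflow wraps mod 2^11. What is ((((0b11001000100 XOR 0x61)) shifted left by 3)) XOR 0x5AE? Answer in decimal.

0b11001000100 = 11001000100
0x61 = 00001100001
→ XOR → 11000100101 = 1573
→ shifted left by 3 (mod 2^11) → 00100101000 = 296
0x5AE = 10110101110
→ XOR → 10010000110 = 1158

1158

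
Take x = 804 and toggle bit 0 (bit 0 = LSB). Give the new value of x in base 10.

x = 01100100100
bit 0 is currently 0; toggle it via x ^ (1 << 0) = x ^ 1
→ 01100100101 = 805

805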